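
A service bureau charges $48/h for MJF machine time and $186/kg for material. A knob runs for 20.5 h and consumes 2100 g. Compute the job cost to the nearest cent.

$1374.60

Machine-time cost = 48 × 20.5, so $984.00.
Material charge = 186 × 2100/1000, so $390.60.
Job cost: 984.00 + 390.60 = $1374.60.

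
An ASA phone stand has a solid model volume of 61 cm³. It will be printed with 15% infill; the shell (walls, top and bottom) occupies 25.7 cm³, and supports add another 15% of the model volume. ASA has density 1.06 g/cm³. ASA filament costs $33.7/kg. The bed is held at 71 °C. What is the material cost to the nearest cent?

$1.43

Infill region = 61 − 25.7 = 35.3 cm³.
Infill deposited = 0.15 × 35.3, so 5.295 cm³.
Support: 0.15 × 61 → 9.15 cm³.
Total printed volume = 25.7 + 5.295 + 9.15 = 40.145 cm³.
Mass: 40.145 × 1.06 → 42.5537 g.
At $33.7/kg: 42.5537/1000 × 33.7 = $1.43.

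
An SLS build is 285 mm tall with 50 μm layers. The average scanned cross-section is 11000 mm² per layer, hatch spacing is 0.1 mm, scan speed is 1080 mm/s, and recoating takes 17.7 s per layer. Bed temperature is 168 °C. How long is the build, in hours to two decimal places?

Layers = ⌈285/0.05⌉ = 5700.
Per-layer scan distance = 11000 / 0.1 = 110000 mm.
Per-layer scan time = 110000 / 1080 = 101.8519 s.
Per-layer time = 101.8519 + 17.7, so 119.5519 s.
5700 layers × 119.5519 s/layer = 681445.83 s, i.e. 189.29 hours.

189.29 hours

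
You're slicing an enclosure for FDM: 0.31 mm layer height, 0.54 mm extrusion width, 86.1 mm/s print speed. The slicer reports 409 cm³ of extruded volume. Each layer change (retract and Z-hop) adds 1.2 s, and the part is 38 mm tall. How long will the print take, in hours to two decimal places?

Extrusion cross-section = 0.31 × 0.54 = 0.1674 mm².
Total extruded path = 409000/0.1674 = 2443249.7 mm.
Time extruding = 2443249.7 / 86.1 = 28376.9 s.
Number of layers: 38 / 0.31 → 123 (rounded up).
Layer-change overhead = 123 × 1.2, so 147.6 s.
Altogether 28376.9 + 147.6 = 28524.5 s, i.e. 7.92 hours.

7.92 hours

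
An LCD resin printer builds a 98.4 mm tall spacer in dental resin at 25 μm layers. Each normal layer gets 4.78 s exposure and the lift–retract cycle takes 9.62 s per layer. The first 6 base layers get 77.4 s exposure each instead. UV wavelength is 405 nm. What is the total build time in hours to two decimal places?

15.87 hours

Layers = ⌈98.4/0.025⌉ = 3936.
Burn-in layers: 6 × (77.4 + 9.62) → 522.12 s.
Normal layers = 3930 × (4.78 + 9.62) = 56592 s.
Sum: 522.12 + 56592 = 57114.12 s → 15.87 hours.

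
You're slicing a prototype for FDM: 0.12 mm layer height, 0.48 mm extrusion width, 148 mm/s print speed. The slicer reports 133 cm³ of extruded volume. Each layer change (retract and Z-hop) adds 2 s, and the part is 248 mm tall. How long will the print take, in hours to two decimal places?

Line area: 0.12 × 0.48 → 0.0576 mm².
Total extruded path = 133000/0.0576 = 2309027.8 mm.
Time extruding = 2309027.8 / 148, so 15601.5 s.
Number of layers: 248 / 0.12 → 2067 (rounded up).
Layer-change overhead: 2067 × 2 → 4134 s.
Total = 15601.5 + 4134 = 19735.5 s = 5.48 hours.

5.48 hours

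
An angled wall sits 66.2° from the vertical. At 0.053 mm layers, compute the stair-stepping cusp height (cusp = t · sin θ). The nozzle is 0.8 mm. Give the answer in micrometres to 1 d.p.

h_c = t·sin θ = 0.053 × 0.9150 = 0.048495 mm (48.5 μm).

48.5 μm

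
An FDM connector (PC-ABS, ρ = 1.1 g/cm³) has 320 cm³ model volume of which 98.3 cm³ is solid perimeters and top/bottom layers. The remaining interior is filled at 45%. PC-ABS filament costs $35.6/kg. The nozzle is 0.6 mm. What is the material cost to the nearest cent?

$7.76

Volume inside the shell = 320 − 98.3 = 221.7 cm³.
Deposited infill = 0.45 × 221.7, so 99.765 cm³.
Total printed volume = 98.3 + 99.765, so 198.065 cm³.
Mass = 198.065 × 1.1 = 217.8715 g.
At $35.6/kg: 217.8715/1000 × 35.6 = $7.76.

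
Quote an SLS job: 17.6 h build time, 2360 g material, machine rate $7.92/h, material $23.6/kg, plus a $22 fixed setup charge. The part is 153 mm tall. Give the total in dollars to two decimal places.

Machine-time cost = 7.92 × 17.6, so $139.392.
Feedstock cost = 23.6 × 2360/1000, so $55.696.
Total = 139.392 + 55.696 + 22 = 217.088 ≈ $217.09.

$217.09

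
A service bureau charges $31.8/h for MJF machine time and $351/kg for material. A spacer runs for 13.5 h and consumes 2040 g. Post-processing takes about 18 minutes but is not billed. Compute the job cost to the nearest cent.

Time charge: 31.8 × 13.5 → $429.30.
Feedstock cost: 351 × 2040/1000 → $716.04.
Job cost: 429.30 + 716.04 = $1145.34.

$1145.34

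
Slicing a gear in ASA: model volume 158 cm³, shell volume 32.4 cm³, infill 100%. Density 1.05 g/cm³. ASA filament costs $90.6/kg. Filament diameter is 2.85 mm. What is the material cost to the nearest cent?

Infill region: 158 − 32.4 → 125.6 cm³.
Infill volume: 1.00 × 125.6 → 125.6 cm³.
Total printed volume: 32.4 + 125.6 → 158 cm³.
Mass: 158 × 1.05 → 165.9 g.
Cost = 165.9 g / 1000 × $90.6/kg = $15.03.

$15.03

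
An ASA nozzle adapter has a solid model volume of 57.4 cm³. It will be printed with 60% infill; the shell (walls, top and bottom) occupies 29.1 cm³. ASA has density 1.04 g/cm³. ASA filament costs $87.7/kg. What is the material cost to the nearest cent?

Infill region = 57.4 − 29.1, so 28.3 cm³.
Infill deposited = 0.60 × 28.3 = 16.98 cm³.
Total printed volume = 29.1 + 16.98 = 46.08 cm³.
Mass = 46.08 × 1.04, so 47.9232 g.
At $87.7/kg: 47.9232/1000 × 87.7 = $4.20.

$4.20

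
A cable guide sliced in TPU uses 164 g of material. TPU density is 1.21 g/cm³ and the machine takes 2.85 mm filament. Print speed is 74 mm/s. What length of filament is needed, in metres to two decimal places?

21.25 m

Extruded volume: 164/1.21 = 135.5372 cm³ (135537.2 mm³).
A = π r² = π × 1.425² = 6.3794 mm².
Length = 135537.2 / 6.3794 = 21246.07 mm = 21.25 m.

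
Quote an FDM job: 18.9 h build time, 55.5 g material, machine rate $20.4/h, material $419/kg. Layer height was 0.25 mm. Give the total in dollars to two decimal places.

$408.81

Machine-time cost: 20.4 × 18.9 → $385.56.
Material cost = 419 × 55.5/1000 = $23.2545.
Total = 385.56 + 23.2545 = 408.8145 ≈ $408.81.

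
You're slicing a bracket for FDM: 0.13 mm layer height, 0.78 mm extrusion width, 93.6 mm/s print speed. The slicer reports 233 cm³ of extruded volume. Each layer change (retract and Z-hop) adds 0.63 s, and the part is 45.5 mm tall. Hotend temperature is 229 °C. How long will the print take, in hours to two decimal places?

6.88 hours

Bead cross-section = 0.13 × 0.78, so 0.1014 mm².
Total extruded path = 233000/0.1014 = 2297830.4 mm.
Extrusion time = 2297830.4 / 93.6, so 24549.5 s.
Layer count = ceil(45.5 / 0.13) = 350.
Non-print overhead = 350 × 0.63 = 220.5 s.
Total = 24549.5 + 220.5 = 24770 s = 6.88 hours.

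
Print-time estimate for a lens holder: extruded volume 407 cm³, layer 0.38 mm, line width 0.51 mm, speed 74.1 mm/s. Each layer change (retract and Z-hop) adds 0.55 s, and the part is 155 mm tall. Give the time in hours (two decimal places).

Bead cross-section: 0.38 × 0.51 → 0.1938 mm².
Toolpath length = 407 cm³ / 0.1938 mm² = 407000 / 0.1938 = 2100103.2 mm.
Extrusion time: 2100103.2 / 74.1 → 28341.5 s.
Number of layers: 155 / 0.38 → 408 (rounded up).
Layer-change overhead = 408 × 0.55, so 224.4 s.
Altogether 28341.5 + 224.4 = 28565.9 s, i.e. 7.93 hours.

7.93 hours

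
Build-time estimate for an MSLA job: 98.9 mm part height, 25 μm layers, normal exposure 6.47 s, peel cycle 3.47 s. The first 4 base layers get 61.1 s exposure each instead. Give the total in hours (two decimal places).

Layers = ⌈98.9/0.025⌉ = 3956.
Bottom layers: 4 × (61.1 + 3.47) → 258.28 s.
Remaining layers: 3952 × (6.47 + 3.47) → 39282.88 s.
Sum: 258.28 + 39282.88 = 39541.16 s → 10.98 hours.

10.98 hours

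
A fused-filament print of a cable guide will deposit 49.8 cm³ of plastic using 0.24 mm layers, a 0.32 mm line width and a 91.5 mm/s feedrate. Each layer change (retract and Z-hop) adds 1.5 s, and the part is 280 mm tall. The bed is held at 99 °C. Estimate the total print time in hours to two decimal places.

2.45 hours

Bead cross-section = 0.24 × 0.32 = 0.0768 mm².
Path length: 49800 mm³ / 0.0768 mm² → 648437.5 mm.
Extrusion time = 648437.5 / 91.5, so 7086.7 s.
Number of layers: 280 / 0.24 → 1167 (rounded up).
Layer-change overhead = 1167 × 1.5, so 1750.5 s.
Total = 7086.7 + 1750.5 = 8837.2 s = 2.45 hours.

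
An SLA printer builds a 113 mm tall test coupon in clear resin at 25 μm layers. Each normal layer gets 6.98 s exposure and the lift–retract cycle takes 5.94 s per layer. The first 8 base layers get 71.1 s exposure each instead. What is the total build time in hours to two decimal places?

Number of layers: 113 / 0.025 → 4520 (rounded up).
Burn-in layers = 8 × (71.1 + 5.94), so 616.32 s.
Normal layers: 4512 × (6.98 + 5.94) → 58295.04 s.
Sum: 616.32 + 58295.04 = 58911.36 s → 16.36 hours.

16.36 hours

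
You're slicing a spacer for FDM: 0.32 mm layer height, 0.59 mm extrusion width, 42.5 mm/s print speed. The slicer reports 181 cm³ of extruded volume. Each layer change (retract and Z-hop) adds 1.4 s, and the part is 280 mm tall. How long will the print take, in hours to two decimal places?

6.61 hours

Extrusion cross-section: 0.32 × 0.59 → 0.1888 mm².
Total extruded path = 181000/0.1888 = 958686.4 mm.
Print-move time = 958686.4 / 42.5, so 22557.3 s.
Layer count = ceil(280 / 0.32) = 875.
Layer-change overhead = 875 × 1.4 = 1225 s.
Altogether 22557.3 + 1225 = 23782.3 s, i.e. 6.61 hours.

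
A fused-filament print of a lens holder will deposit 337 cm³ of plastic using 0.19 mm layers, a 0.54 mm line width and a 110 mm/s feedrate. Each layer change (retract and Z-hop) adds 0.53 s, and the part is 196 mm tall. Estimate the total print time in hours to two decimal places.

8.45 hours

Extrusion cross-section = 0.19 × 0.54 = 0.1026 mm².
Total extruded path = 337000/0.1026 = 3284600.4 mm.
Time extruding: 3284600.4 / 110 → 29860 s.
Layers = ⌈196/0.19⌉ = 1032.
Layer-change overhead = 1032 × 0.53 = 546.96 s.
Total = 29860 + 546.96 = 30406.96 s = 8.45 hours.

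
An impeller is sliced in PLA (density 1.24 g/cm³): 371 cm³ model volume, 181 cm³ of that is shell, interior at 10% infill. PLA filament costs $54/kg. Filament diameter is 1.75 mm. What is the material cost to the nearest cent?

$13.39

Infill region = 371 − 181 = 190 cm³.
Deposited infill = 0.10 × 190 = 19 cm³.
Total extruded = 181 + 19, so 200 cm³.
Mass = 200 × 1.24, so 248 g.
Cost = 248 g / 1000 × $54/kg = $13.39.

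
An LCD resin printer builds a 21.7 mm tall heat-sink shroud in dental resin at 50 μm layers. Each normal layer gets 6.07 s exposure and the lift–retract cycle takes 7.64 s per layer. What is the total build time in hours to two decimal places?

Number of layers: 21.7 / 0.05 → 434 (rounded up).
Cycle time = 6.07 + 7.64 = 13.71 s.
Build time: 434 × 13.71 s = 5950.14 s, i.e. 1.65 hours.

1.65 hours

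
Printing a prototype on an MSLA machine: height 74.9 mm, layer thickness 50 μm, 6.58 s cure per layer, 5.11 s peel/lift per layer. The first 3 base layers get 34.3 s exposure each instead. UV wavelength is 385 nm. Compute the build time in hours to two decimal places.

Layers = ⌈74.9/0.05⌉ = 1498.
Base layers = 3 × (34.3 + 5.11) = 118.23 s.
Normal layers = 1495 × (6.58 + 5.11), so 17476.55 s.
Total = 118.23 + 17476.55 = 17594.78 s = 4.89 hours.

4.89 hours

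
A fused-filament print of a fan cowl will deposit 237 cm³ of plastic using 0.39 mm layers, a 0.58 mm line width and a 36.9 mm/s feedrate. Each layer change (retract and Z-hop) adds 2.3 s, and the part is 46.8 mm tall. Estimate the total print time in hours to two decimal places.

Line area = 0.39 × 0.58, so 0.2262 mm².
Path length: 237000 mm³ / 0.2262 mm² → 1047745.4 mm.
Print-move time: 1047745.4 / 36.9 → 28394.2 s.
Number of layers: 46.8 / 0.39 → 120 (rounded up).
Z-hop total: 120 × 2.3 → 276 s.
Total = 28394.2 + 276 = 28670.2 s = 7.96 hours.

7.96 hours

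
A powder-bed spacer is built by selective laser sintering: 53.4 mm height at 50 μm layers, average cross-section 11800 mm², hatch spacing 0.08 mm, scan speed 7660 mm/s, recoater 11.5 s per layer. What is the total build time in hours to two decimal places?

9.12 hours

Number of layers: 53.4 / 0.05 → 1068 (rounded up).
Per-layer scan distance = 11800 / 0.08, so 147500 mm.
Per-layer scan time: 147500 / 7660 → 19.2559 s.
Per-layer time: 19.2559 + 11.5 → 30.7559 s.
1068 layers × 30.7559 s/layer = 32847.3012 s, i.e. 9.12 hours.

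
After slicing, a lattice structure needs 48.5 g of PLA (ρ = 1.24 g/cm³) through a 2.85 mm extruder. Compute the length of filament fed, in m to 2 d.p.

Extruded volume: 48.5/1.24 = 39.1129 cm³ (39112.9 mm³).
Cross-section of 2.85 mm filament: π·(2.85/2)² = 6.3794 mm².
L = V/A = 39112.9/6.3794 = 6131.13 mm → 6.13 m.

6.13 m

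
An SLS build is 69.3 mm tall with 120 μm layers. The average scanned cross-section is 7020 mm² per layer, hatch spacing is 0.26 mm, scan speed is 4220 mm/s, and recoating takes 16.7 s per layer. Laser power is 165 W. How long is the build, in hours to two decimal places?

Layer count = ceil(69.3 / 0.12) = 578.
Scan path per layer = 7020 / 0.26 = 27000 mm.
Per-layer scan time = 27000 / 4220 = 6.3981 s.
Per-layer time: 6.3981 + 16.7 → 23.0981 s.
Total: 578 × 23.0981 s = 13350.7018 s → 3.71 hours.

3.71 hours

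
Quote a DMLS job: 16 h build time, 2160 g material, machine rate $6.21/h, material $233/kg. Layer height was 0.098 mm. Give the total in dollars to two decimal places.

$602.64

Machine cost = 6.21 × 16 = $99.36.
Feedstock cost = 233 × 2160/1000 = $503.28.
Job cost: 99.36 + 503.28 = $602.64.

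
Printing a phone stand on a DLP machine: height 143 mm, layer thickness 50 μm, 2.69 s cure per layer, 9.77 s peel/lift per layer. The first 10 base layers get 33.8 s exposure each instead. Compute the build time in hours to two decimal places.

9.99 hours

Layers = ⌈143/0.05⌉ = 2860.
Base layers = 10 × (33.8 + 9.77), so 435.7 s.
Remaining layers = 2850 × (2.69 + 9.77) = 35511 s.
Total = 435.7 + 35511 = 35946.7 s = 9.99 hours.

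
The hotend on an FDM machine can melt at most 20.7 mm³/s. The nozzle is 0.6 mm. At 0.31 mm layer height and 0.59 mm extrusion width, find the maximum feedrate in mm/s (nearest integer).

Extrusion cross-section: 0.31 × 0.59 → 0.1829 mm².
Max speed = 20.7 / 0.1829 = 113.18 ≈ 113 mm/s.

113 mm/s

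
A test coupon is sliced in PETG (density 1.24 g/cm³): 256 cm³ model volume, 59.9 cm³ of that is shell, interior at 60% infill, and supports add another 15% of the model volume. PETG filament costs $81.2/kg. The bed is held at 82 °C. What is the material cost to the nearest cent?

$21.74

Interior volume = 256 − 59.9, so 196.1 cm³.
Infill volume = 0.60 × 196.1, so 117.66 cm³.
Support = 0.15 × 256 = 38.4 cm³.
Total extruded = 59.9 + 117.66 + 38.4 = 215.96 cm³.
Mass: 215.96 × 1.24 → 267.7904 g.
At $81.2/kg: 267.7904/1000 × 81.2 = $21.74.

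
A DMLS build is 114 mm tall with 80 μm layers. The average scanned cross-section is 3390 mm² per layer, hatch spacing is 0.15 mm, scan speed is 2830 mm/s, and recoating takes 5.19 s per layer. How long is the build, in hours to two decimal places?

Number of layers: 114 / 0.08 → 1425 (rounded up).
Per-layer scan distance = 3390 / 0.15 = 22600 mm.
Scan time per layer = 22600 / 2830 = 7.9859 s.
Per-layer time = 7.9859 + 5.19, so 13.1759 s.
1425 layers × 13.1759 s/layer = 18775.6575 s, i.e. 5.22 hours.

5.22 hours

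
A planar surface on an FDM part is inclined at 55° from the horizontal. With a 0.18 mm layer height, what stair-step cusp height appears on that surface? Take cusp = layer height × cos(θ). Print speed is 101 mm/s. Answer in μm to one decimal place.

cos(55°) = 0.5736, so cusp = 0.18 × 0.5736 = 0.103248 mm → 103.2 μm.

103.2 μm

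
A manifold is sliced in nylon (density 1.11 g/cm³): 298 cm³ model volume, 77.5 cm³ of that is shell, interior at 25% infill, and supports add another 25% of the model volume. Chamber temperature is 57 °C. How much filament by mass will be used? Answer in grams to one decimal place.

Infill region: 298 − 77.5 → 220.5 cm³.
Infill volume = 0.25 × 220.5, so 55.125 cm³.
Support = 0.25 × 298 = 74.5 cm³.
Total printed volume = 77.5 + 55.125 + 74.5 = 207.125 cm³.
Mass = 207.125 × 1.11 = 229.90875 g.

229.9 g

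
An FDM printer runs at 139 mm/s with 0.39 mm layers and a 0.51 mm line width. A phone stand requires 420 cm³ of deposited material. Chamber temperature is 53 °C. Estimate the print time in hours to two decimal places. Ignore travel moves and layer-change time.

Bead cross-section = 0.39 × 0.51 = 0.1989 mm².
Path length: 420000 mm³ / 0.1989 mm² → 2111613.9 mm.
Print-move time = 2111613.9 / 139 = 15191.5 s.
Converting: 15191.5 s = 4.22 hours.

4.22 hours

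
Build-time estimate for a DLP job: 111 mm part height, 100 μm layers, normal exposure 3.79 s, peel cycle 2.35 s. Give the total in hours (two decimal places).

Layers = ⌈111/0.1⌉ = 1110.
Cycle time = 3.79 + 2.35, so 6.14 s.
Total = 1110 × 6.14 = 6815.4 s = 1.89 hours.

1.89 hours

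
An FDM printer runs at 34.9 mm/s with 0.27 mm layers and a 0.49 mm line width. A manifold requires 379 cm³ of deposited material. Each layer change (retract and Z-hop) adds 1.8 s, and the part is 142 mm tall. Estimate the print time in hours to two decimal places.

Bead cross-section = 0.27 × 0.49 = 0.1323 mm².
Toolpath length = 379 cm³ / 0.1323 mm² = 379000 / 0.1323 = 2864701.4 mm.
Print-move time: 2864701.4 / 34.9 → 82083.1 s.
Layers = ⌈142/0.27⌉ = 526.
Non-print overhead: 526 × 1.8 → 946.8 s.
Altogether 82083.1 + 946.8 = 83029.9 s, i.e. 23.06 hours.

23.06 hours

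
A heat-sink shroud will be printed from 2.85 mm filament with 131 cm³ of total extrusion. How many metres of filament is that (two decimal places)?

20.53 m

Cross-section of 2.85 mm filament: π·(2.85/2)² = 6.3794 mm².
Length = 131 cm³ / 6.3794 mm² = 131000 / 6.3794 = 20534.85 mm = 20.53 m.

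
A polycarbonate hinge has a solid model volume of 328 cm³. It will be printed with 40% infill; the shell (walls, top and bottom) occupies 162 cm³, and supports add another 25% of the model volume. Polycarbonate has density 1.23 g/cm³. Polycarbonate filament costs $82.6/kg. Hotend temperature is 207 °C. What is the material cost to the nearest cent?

$31.54

Volume inside the shell = 328 − 162 = 166 cm³.
Infill deposited = 0.40 × 166, so 66.4 cm³.
Support: 0.25 × 328 → 82 cm³.
Deposited volume: 162 + 66.4 + 82 → 310.4 cm³.
Mass: 310.4 × 1.23 → 381.792 g.
Cost = 381.792 g / 1000 × $82.6/kg = $31.54.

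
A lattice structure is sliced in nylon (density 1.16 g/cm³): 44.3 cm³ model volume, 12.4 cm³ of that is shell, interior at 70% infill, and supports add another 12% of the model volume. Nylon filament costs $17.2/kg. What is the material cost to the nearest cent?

$0.80

Infill region = 44.3 − 12.4, so 31.9 cm³.
Infill deposited: 0.70 × 31.9 → 22.33 cm³.
Support: 0.12 × 44.3 → 5.316 cm³.
Total extruded = 12.4 + 22.33 + 5.316, so 40.046 cm³.
Mass = 40.046 × 1.16 = 46.45336 g.
Cost = 46.45336 g / 1000 × $17.2/kg = $0.80.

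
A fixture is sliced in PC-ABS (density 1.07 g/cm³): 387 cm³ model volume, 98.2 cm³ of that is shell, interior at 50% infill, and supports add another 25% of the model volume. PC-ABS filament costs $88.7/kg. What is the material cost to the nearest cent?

Volume inside the shell = 387 − 98.2, so 288.8 cm³.
Infill volume: 0.50 × 288.8 → 144.4 cm³.
Support = 0.25 × 387, so 96.75 cm³.
Deposited volume: 98.2 + 144.4 + 96.75 → 339.35 cm³.
Mass = 339.35 × 1.07, so 363.1045 g.
At $88.7/kg: 363.1045/1000 × 88.7 = $32.21.

$32.21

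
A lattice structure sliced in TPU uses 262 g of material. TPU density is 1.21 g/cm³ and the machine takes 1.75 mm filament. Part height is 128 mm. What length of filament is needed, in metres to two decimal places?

90.02 m

Volume = 262 g / 1.21 g·cm⁻³ = 216.5289 cm³ = 216528.9 mm³.
A = π r² = π × 0.875² = 2.4053 mm².
Length = 216528.9 / 2.4053 = 90021.58 mm = 90.02 m.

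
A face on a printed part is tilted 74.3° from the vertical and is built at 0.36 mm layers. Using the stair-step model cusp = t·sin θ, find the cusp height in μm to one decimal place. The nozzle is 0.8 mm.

Cusp = layer height × sin(74.3°) = 0.36 × 0.9627 = 0.346572 mm = 346.6 μm.

346.6 μm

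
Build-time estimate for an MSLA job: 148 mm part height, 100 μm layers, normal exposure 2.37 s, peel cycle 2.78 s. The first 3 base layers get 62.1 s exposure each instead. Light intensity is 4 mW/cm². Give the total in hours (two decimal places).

2.17 hours

Number of layers: 148 / 0.1 → 1480 (rounded up).
Bottom layers = 3 × (62.1 + 2.78), so 194.64 s.
Remaining layers = 1477 × (2.37 + 2.78), so 7606.55 s.
Sum: 194.64 + 7606.55 = 7801.19 s → 2.17 hours.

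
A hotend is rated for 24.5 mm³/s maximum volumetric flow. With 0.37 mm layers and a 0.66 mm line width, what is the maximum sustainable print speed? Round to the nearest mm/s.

100 mm/s

Extrusion cross-section = 0.37 × 0.66 = 0.2442 mm².
Max speed = 24.5 / 0.2442 = 100.33 ≈ 100 mm/s.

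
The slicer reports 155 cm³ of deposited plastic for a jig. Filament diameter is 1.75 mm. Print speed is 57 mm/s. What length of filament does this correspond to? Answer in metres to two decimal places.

Cross-section of 1.75 mm filament: π·(1.75/2)² = 2.4053 mm².
L = 155000 mm³ / 2.4053 mm² = 64441.03 mm, i.e. 64.44 m.

64.44 m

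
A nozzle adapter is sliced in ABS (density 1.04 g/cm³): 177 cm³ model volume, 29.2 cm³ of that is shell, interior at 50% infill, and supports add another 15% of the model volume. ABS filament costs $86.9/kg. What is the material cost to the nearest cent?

Interior volume = 177 − 29.2, so 147.8 cm³.
Deposited infill: 0.50 × 147.8 → 73.9 cm³.
Support: 0.15 × 177 → 26.55 cm³.
Total extruded = 29.2 + 73.9 + 26.55, so 129.65 cm³.
Mass = 129.65 × 1.04, so 134.836 g.
At $86.9/kg: 134.836/1000 × 86.9 = $11.72.

$11.72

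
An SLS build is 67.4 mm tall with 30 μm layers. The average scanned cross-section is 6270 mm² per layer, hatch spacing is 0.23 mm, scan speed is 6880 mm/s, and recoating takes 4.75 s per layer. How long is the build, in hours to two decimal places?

Layer count = ceil(67.4 / 0.03) = 2247.
Per-layer scan distance = 6270 / 0.23 = 27260.9 mm.
Per-layer scan time = 27260.9 / 6880 = 3.9623 s.
Per-layer time = 3.9623 + 4.75, so 8.7123 s.
Build time = 2247 × 8.7123 = 19576.5381 s = 5.44 hours.

5.44 hours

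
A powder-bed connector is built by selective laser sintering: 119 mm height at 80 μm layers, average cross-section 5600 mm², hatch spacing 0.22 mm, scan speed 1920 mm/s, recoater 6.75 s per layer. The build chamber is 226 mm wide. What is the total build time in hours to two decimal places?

8.27 hours

Layer count = ceil(119 / 0.08) = 1488.
Scan path per layer = 5600 / 0.22, so 25454.5 mm.
Per-layer scan time = 25454.5 / 1920, so 13.2576 s.
Layer cycle = 13.2576 + 6.75, so 20.0076 s.
Build time = 1488 × 20.0076 = 29771.3088 s = 8.27 hours.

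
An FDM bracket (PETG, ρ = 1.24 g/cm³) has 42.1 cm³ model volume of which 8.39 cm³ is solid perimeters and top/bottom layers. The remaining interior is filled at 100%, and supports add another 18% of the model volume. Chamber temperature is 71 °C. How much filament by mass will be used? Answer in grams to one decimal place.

Infill region: 42.1 − 8.39 → 33.71 cm³.
Deposited infill: 1.00 × 33.71 → 33.71 cm³.
Support: 0.18 × 42.1 → 7.578 cm³.
Total printed volume = 8.39 + 33.71 + 7.578, so 49.678 cm³.
Mass = 49.678 × 1.24 = 61.60072 g.

61.6 g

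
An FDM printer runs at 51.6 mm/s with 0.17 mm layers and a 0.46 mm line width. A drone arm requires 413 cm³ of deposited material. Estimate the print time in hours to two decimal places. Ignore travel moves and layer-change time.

Bead cross-section = 0.17 × 0.46, so 0.0782 mm².
Path length: 413000 mm³ / 0.0782 mm² → 5281329.9 mm.
Extrusion time = 5281329.9 / 51.6 = 102351.4 s.
That's 102351.4 s → 28.43 hours.

28.43 hours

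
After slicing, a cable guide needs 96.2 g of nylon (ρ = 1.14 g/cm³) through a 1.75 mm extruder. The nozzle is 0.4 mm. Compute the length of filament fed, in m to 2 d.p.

Extruded volume: 96.2/1.14 = 84.386 cm³ (84386 mm³).
Filament cross-section = π × (1.75/2)² = 2.4053 mm².
L = V/A = 84386/2.4053 = 35083.36 mm → 35.08 m.

35.08 m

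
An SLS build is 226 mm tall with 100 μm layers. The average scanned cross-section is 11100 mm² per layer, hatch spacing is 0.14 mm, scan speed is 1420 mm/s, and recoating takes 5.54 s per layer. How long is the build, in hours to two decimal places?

38.53 hours

Number of layers: 226 / 0.1 → 2260 (rounded up).
Scan path per layer = 11100 / 0.14 = 79285.7 mm.
Per-layer scan time = 79285.7 / 1420 = 55.835 s.
Layer cycle = 55.835 + 5.54 = 61.375 s.
Total: 2260 × 61.375 s = 138707.5 s → 38.53 hours.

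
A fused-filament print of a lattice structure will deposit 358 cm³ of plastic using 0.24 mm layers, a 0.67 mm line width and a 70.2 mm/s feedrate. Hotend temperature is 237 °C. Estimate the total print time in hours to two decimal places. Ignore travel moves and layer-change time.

Bead cross-section = 0.24 × 0.67, so 0.1608 mm².
Toolpath length = 358 cm³ / 0.1608 mm² = 358000 / 0.1608 = 2226368.2 mm.
Print-move time = 2226368.2 / 70.2 = 31714.6 s.
In the requested units: 31714.6 s = 8.81 hours.

8.81 hours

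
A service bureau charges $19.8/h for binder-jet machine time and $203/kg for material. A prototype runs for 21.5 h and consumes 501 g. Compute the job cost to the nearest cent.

$527.40

Machine-time cost = 19.8 × 21.5 = $425.70.
Material cost = 203 × 501/1000 = $101.703.
Job cost: 425.70 + 101.703 = 527.403 ≈ $527.40.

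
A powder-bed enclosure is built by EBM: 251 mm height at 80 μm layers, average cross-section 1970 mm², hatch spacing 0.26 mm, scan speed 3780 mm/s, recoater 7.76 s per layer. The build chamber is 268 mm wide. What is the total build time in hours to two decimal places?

8.51 hours

Layer count = ceil(251 / 0.08) = 3138.
Scan path per layer: 1970 / 0.26 → 7576.9 mm.
Per-layer scan time: 7576.9 / 3780 → 2.0045 s.
Time per layer: 2.0045 + 7.76 → 9.7645 s.
Total: 3138 × 9.7645 s = 30641.001 s → 8.51 hours.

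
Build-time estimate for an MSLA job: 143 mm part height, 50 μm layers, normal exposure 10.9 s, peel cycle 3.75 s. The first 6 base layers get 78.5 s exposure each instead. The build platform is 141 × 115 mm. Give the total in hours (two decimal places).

11.75 hours

Layers = ⌈143/0.05⌉ = 2860.
Burn-in layers: 6 × (78.5 + 3.75) → 493.5 s.
Regular layers: 2854 × (10.9 + 3.75) → 41811.1 s.
Total = 493.5 + 41811.1 = 42304.6 s = 11.75 hours.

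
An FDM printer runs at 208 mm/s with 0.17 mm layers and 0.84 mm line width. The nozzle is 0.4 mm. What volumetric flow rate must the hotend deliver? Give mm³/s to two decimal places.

29.70

Extrusion cross-section = 0.17 × 0.84 = 0.1428 mm².
Volumetric flow = 208 × 0.1428 = 29.70 mm³/s.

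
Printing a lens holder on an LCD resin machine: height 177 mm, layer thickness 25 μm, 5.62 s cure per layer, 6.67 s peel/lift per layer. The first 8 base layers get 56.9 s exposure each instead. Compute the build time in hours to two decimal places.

Layers = ⌈177/0.025⌉ = 7080.
Bottom layers = 8 × (56.9 + 6.67), so 508.56 s.
Normal layers = 7072 × (5.62 + 6.67) = 86914.88 s.
Total = 508.56 + 86914.88 = 87423.44 s = 24.28 hours.

24.28 hours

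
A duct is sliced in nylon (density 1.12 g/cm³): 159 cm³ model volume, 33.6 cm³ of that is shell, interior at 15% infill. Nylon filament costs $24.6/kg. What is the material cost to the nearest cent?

$1.44

Interior volume = 159 − 33.6 = 125.4 cm³.
Infill volume: 0.15 × 125.4 → 18.81 cm³.
Total extruded: 33.6 + 18.81 → 52.41 cm³.
Mass = 52.41 × 1.12, so 58.6992 g.
At $24.6/kg: 58.6992/1000 × 24.6 = $1.44.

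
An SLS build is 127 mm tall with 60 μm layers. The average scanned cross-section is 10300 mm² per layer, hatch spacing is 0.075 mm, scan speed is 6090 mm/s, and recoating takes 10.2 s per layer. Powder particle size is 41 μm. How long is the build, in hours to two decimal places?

19.26 hours

Layer count = ceil(127 / 0.06) = 2117.
Per-layer scan distance: 10300 / 0.075 → 137333.3 mm.
Per-layer scan time = 137333.3 / 6090 = 22.5506 s.
Per-layer time = 22.5506 + 10.2 = 32.7506 s.
Build time = 2117 × 32.7506 = 69333.0202 s = 19.26 hours.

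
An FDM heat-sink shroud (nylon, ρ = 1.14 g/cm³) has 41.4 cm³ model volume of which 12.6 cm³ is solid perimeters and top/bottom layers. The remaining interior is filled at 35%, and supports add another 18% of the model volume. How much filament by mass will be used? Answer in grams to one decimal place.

34.4 g

Volume inside the shell: 41.4 − 12.6 → 28.8 cm³.
Deposited infill = 0.35 × 28.8 = 10.08 cm³.
Support: 0.18 × 41.4 → 7.452 cm³.
Deposited volume: 12.6 + 10.08 + 7.452 → 30.132 cm³.
Mass: 30.132 × 1.14 → 34.35048 g.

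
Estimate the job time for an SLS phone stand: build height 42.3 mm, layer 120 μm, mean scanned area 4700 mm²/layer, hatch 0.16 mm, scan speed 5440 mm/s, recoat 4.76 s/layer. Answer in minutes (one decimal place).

Layer count = ceil(42.3 / 0.12) = 353.
Hatch length per layer = 4700 / 0.16, so 29375 mm.
Scan time per layer: 29375 / 5440 → 5.3998 s.
Time per layer: 5.3998 + 4.76 → 10.1598 s.
353 layers × 10.1598 s/layer = 3586.4094 s, i.e. 59.8 minutes.

59.8 minutes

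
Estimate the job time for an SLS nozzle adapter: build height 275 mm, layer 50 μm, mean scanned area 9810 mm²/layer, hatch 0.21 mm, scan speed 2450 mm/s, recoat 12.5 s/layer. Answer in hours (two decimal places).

48.23 hours

Number of layers: 275 / 0.05 → 5500 (rounded up).
Per-layer scan distance = 9810 / 0.21 = 46714.3 mm.
Laser time per layer = 46714.3 / 2450 = 19.0671 s.
Per-layer time = 19.0671 + 12.5 = 31.5671 s.
Build time = 5500 × 31.5671 = 173619.05 s = 48.23 hours.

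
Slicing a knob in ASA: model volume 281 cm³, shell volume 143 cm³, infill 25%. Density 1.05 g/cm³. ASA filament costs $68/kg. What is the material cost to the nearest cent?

$12.67

Volume inside the shell = 281 − 143, so 138 cm³.
Deposited infill = 0.25 × 138 = 34.5 cm³.
Total extruded: 143 + 34.5 → 177.5 cm³.
Mass = 177.5 × 1.05 = 186.375 g.
Cost = 186.375 g / 1000 × $68/kg = $12.67.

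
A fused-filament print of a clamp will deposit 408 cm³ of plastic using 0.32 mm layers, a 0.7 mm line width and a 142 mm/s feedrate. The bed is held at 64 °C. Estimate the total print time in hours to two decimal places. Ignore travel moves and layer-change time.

3.56 hours

Line area = 0.32 × 0.7, so 0.224 mm².
Total extruded path = 408000/0.224 = 1821428.6 mm.
Time extruding: 1821428.6 / 142 → 12827 s.
12827 s = 3.56 hours.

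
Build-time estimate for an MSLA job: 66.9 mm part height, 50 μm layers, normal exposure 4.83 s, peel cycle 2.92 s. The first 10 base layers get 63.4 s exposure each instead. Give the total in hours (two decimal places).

Number of layers: 66.9 / 0.05 → 1338 (rounded up).
Bottom layers = 10 × (63.4 + 2.92) = 663.2 s.
Regular layers = 1328 × (4.83 + 2.92) = 10292 s.
Total = 663.2 + 10292 = 10955.2 s = 3.04 hours.

3.04 hours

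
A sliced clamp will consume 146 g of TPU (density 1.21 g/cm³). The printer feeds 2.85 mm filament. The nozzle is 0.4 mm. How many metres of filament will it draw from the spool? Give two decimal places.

Volume = 146 g / 1.21 g·cm⁻³ = 120.6612 cm³ = 120661.2 mm³.
A = π r² = π × 1.425² = 6.3794 mm².
Length = 120661.2 / 6.3794 = 18914.19 mm = 18.91 m.

18.91 m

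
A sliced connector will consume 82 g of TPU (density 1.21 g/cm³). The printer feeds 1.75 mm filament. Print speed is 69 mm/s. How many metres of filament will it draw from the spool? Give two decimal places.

Volume = 82 g / 1.21 g·cm⁻³ = 67.7686 cm³ = 67768.6 mm³.
A = π r² = π × 0.875² = 2.4053 mm².
Length = 67768.6 / 2.4053 = 28174.7 mm = 28.17 m.

28.17 m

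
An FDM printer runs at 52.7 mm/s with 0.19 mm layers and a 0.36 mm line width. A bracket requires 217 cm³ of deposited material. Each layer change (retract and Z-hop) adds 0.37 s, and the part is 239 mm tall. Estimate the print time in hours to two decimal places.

16.85 hours

Line area = 0.19 × 0.36 = 0.0684 mm².
Toolpath length = 217 cm³ / 0.0684 mm² = 217000 / 0.0684 = 3172514.6 mm.
Extrusion time: 3172514.6 / 52.7 → 60199.5 s.
Layers = ⌈239/0.19⌉ = 1258.
Layer-change overhead = 1258 × 0.37, so 465.46 s.
Altogether 60199.5 + 465.46 = 60664.96 s, i.e. 16.85 hours.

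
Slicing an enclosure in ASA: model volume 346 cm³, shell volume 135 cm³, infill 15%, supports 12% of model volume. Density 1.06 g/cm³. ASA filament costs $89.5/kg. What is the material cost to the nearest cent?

Interior volume = 346 − 135 = 211 cm³.
Infill deposited = 0.15 × 211, so 31.65 cm³.
Support = 0.12 × 346 = 41.52 cm³.
Deposited volume = 135 + 31.65 + 41.52, so 208.17 cm³.
Mass: 208.17 × 1.06 → 220.6602 g.
Cost = 220.6602 g / 1000 × $89.5/kg = $19.75.

$19.75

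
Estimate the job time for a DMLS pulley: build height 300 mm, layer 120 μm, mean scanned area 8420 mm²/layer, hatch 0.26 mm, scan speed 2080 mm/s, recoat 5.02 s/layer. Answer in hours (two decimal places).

14.30 hours

Number of layers: 300 / 0.12 → 2500 (rounded up).
Hatch length per layer = 8420 / 0.26, so 32384.6 mm.
Laser time per layer = 32384.6 / 2080 = 15.5695 s.
Layer cycle = 15.5695 + 5.02 = 20.5895 s.
Total: 2500 × 20.5895 s = 51473.75 s → 14.30 hours.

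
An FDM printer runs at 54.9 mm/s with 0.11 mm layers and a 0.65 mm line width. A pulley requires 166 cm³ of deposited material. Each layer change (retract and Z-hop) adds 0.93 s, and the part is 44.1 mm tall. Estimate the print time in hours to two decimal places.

11.85 hours

Line area = 0.11 × 0.65 = 0.0715 mm².
Toolpath length = 166 cm³ / 0.0715 mm² = 166000 / 0.0715 = 2321678.3 mm.
Print-move time = 2321678.3 / 54.9 = 42289.2 s.
Number of layers: 44.1 / 0.11 → 401 (rounded up).
Z-hop total: 401 × 0.93 → 372.93 s.
Altogether 42289.2 + 372.93 = 42662.13 s, i.e. 11.85 hours.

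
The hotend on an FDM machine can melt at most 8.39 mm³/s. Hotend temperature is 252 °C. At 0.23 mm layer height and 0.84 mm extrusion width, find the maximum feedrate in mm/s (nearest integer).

A = 0.23 × 0.84 = 0.1932 mm².
Max speed = 8.39 / 0.1932 = 43.43 ≈ 43 mm/s.

43 mm/s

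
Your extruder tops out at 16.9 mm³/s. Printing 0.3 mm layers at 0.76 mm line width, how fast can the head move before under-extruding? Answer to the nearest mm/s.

74 mm/s

Bead cross-section = 0.3 × 0.76 = 0.228 mm².
Max speed = 16.9 / 0.228 = 74.12 ≈ 74 mm/s.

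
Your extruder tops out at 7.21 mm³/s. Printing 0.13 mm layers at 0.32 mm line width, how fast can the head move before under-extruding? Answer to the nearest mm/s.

Extrusion cross-section = 0.13 × 0.32 = 0.0416 mm².
v_max = Q/A = 7.21/0.0416 = 173.32 mm/s → 173 mm/s.

173 mm/s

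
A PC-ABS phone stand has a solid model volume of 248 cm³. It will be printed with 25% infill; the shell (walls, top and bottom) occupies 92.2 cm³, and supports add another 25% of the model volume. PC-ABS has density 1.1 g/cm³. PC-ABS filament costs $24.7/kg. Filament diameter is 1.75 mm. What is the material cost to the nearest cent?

Infill region: 248 − 92.2 → 155.8 cm³.
Infill volume = 0.25 × 155.8, so 38.95 cm³.
Support = 0.25 × 248, so 62 cm³.
Total printed volume: 92.2 + 38.95 + 62 → 193.15 cm³.
Mass: 193.15 × 1.1 → 212.465 g.
Cost = 212.465 g / 1000 × $24.7/kg = $5.25.

$5.25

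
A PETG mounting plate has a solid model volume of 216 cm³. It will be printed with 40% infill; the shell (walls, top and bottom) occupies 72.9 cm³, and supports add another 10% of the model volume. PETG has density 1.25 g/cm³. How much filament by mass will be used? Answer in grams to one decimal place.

189.7 g

Infill region = 216 − 72.9 = 143.1 cm³.
Deposited infill = 0.40 × 143.1 = 57.24 cm³.
Support = 0.10 × 216 = 21.6 cm³.
Total printed volume = 72.9 + 57.24 + 21.6 = 151.74 cm³.
Mass = 151.74 × 1.25, so 189.675 g.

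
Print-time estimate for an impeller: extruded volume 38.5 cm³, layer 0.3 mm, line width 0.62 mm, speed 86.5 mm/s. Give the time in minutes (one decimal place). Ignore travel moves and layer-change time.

39.9 minutes

Bead cross-section: 0.3 × 0.62 → 0.186 mm².
Total extruded path = 38500/0.186 = 206989.2 mm.
Extrusion time: 206989.2 / 86.5 → 2392.9 s.
In the requested units: 2392.9 s = 39.9 minutes.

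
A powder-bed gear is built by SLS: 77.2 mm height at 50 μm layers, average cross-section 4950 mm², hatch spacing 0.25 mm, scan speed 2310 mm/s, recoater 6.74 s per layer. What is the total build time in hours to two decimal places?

6.57 hours

Layers = ⌈77.2/0.05⌉ = 1544.
Scan path per layer = 4950 / 0.25, so 19800 mm.
Laser time per layer = 19800 / 2310, so 8.5714 s.
Per-layer time = 8.5714 + 6.74, so 15.3114 s.
Total: 1544 × 15.3114 s = 23640.8016 s → 6.57 hours.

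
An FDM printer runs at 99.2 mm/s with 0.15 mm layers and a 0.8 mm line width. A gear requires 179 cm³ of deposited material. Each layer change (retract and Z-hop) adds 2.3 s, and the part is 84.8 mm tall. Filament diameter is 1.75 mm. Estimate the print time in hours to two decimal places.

Line area = 0.15 × 0.8, so 0.12 mm².
Toolpath length = 179 cm³ / 0.12 mm² = 179000 / 0.12 = 1491666.7 mm.
Time extruding: 1491666.7 / 99.2 → 15037 s.
Layers = ⌈84.8/0.15⌉ = 566.
Non-print overhead = 566 × 2.3 = 1301.8 s.
Total = 15037 + 1301.8 = 16338.8 s = 4.54 hours.

4.54 hours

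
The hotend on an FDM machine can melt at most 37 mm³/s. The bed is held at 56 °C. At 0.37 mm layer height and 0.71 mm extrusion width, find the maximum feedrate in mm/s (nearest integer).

141 mm/s

Extrusion cross-section = 0.37 × 0.71, so 0.2627 mm².
v_max = Q/A = 37/0.2627 = 140.85 mm/s → 141 mm/s.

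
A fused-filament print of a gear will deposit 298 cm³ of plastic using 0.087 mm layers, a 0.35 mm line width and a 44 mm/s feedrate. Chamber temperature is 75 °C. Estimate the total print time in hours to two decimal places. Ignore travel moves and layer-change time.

Bead cross-section: 0.087 × 0.35 → 0.03045 mm².
Path length: 298000 mm³ / 0.03045 mm² → 9786535.3 mm.
Print-move time = 9786535.3 / 44 = 222421.3 s.
That's 222421.3 s → 61.78 hours.

61.78 hours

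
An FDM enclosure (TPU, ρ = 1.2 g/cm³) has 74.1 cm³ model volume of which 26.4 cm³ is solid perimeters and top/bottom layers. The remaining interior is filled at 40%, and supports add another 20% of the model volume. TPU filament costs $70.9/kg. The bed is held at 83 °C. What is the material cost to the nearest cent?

$5.13

Infill region = 74.1 − 26.4 = 47.7 cm³.
Infill volume: 0.40 × 47.7 → 19.08 cm³.
Support: 0.20 × 74.1 → 14.82 cm³.
Deposited volume: 26.4 + 19.08 + 14.82 → 60.3 cm³.
Mass = 60.3 × 1.2 = 72.36 g.
At $70.9/kg: 72.36/1000 × 70.9 = $5.13.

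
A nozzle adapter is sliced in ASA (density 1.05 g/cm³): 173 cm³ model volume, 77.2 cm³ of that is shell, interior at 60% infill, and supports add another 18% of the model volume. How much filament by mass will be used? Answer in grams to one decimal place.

174.1 g

Volume inside the shell = 173 − 77.2 = 95.8 cm³.
Infill deposited = 0.60 × 95.8 = 57.48 cm³.
Support = 0.18 × 173, so 31.14 cm³.
Total printed volume = 77.2 + 57.48 + 31.14 = 165.82 cm³.
Mass: 165.82 × 1.05 → 174.111 g.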